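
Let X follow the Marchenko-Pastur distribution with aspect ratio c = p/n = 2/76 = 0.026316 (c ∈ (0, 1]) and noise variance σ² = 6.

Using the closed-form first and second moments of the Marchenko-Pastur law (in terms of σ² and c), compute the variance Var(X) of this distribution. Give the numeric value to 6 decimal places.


Recall the MP moments m_1 = E[X] = σ² and m_2 = E[X²] = σ⁴ (1 + c).
m_1 = E[X] = σ² = 6, so m_1² = 36.
m_2 = E[X²] = σ⁴ (1 + c) = 36 · (1 + 0.026316) = 36 · 1.026316 = 36.947368.
(Note m_2 − m_1² simplifies to c · σ⁴ = 0.026316 · 36.)

Var(X) = m_2 − m_1² = 36.947368 − 36 = 0.947368.


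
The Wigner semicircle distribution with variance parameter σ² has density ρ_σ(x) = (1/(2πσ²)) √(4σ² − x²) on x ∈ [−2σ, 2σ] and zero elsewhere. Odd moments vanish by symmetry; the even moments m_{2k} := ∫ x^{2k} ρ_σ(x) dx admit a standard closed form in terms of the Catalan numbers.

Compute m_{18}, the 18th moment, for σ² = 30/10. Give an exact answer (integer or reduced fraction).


By the scaled semicircle moment identity, m_{2k} = σ^{2k} · C_k with k = 9.
C_9 = (1/(k+1)) · C(2k, k) = (1/10) · C(18, 9) = (1/10) · 48620 = 4862.
σ^{2k} = (σ²)^k = (30/10)^9 = 19683.

Therefore m_{18} = σ^{18} · C_9 = 19683 · 4862 = 95698746.


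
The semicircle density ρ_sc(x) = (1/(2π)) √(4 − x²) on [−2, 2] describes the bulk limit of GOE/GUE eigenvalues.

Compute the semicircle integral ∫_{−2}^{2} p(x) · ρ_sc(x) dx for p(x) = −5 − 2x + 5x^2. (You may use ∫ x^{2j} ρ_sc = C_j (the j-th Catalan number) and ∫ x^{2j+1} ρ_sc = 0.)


Write p(x) = Σ a_i x^i, split into monomials and integrate each against ρ_sc separately.
Using ∫ x^{2j} ρ_sc = C_j = (1/(j+1)) C(2j, j) (Catalan numbers) and ∫ x^{2j+1} ρ_sc = 0 (odd monomials vanish by symmetry):
  i = 0 (even): a_0 · C_{0} = -5 · 1 = -5
  i = 1 (odd): ∫ x^1 ρ_sc = 0 (vanishes)
  i = 2 (even): a_2 · C_{1} = 5 · 1 = 5

Summing the contributions: ∫_{−2}^{2} p(x) ρ_sc(x) dx = (-5) + 5 = 0.


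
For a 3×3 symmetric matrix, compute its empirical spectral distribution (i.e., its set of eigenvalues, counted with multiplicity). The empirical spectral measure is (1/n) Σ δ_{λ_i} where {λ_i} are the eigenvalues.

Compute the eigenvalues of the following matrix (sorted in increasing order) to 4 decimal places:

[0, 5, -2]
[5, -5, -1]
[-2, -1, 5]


Since M is real symmetric, all three eigenvalues are real; they are the roots of det(λI − M) = λ³ − (tr M) λ² + s λ − det M, where s is the sum of the principal 2×2 minors.
tr M = 0 + (-5) + 5 = 0.
s = (0·(-5) − 5²) + (0·5 − (-2)²) + ((-5)·5 − (-1)²) = -25 + (-4) + (-26) = -55.
det M (expand along row 1) = 0·(-26) − 5·23 + (-2)·(-15) = -85.
Characteristic polynomial: λ³ − 55λ + 85 = 0.
Substitute λ = y + (tr M)/3 = y + 0.000000 to remove the quadratic term: y³ + p·y + q = 0 with p = s − (tr M)²/3 = -55.000000 and q = −2(tr M)³/27 + (tr M)·s/3 − det M = 85.000000.
Three real roots ⇒ use the trigonometric (Viète) form: r = 2√(−p/3) = 8.563488, φ = arccos(3q/(p·r)) = arccos(-0.541411) = 2.142910 rad.
y_k = r·cos(φ/3 − 2πk/3) for k = 0, 1, 2 gives y = 6.470141, 1.623216, -8.093358.
λ_k = y_k + 0.000000 gives λ = 6.4701, 1.6232, -8.0934 (check: the sum is 0.0000 = tr M).

Eigenvalues sorted in increasing order: [-8.0934, 1.6232, 6.4701].


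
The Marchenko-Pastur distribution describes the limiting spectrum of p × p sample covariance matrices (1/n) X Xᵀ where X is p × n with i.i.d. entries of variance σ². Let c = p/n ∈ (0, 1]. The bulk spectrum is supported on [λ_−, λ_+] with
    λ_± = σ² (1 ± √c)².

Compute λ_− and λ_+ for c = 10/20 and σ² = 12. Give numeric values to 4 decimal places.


c = 10/20 = 0.500000; √c = 0.707107.
λ_− = σ² (1 − √c)² = 12 · (1 − 0.707107)² = 12 · (0.292893)² = 1.029437.
λ_+ = σ² (1 + √c)² = 12 · (1 + 0.707107)² = 12 · (1.707107)² = 34.970563.

Rounded to 4 decimal places: λ_− ≈ 1.0294, λ_+ ≈ 34.9706.


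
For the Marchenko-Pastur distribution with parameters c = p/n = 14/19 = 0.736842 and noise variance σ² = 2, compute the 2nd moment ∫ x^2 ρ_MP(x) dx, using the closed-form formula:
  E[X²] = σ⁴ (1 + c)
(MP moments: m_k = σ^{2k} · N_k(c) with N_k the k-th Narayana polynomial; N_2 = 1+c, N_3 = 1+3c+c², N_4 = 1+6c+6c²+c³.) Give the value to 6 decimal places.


E[X²] = σ⁴ (1 + c) (second MP moment). With σ² = 2 (so σ⁴ = 4) and c = 14/19 = 0.736842: E[X²] = 4 · (1 + 0.736842) = 4 · 1.736842.

So E[X^2] = 6.947368.


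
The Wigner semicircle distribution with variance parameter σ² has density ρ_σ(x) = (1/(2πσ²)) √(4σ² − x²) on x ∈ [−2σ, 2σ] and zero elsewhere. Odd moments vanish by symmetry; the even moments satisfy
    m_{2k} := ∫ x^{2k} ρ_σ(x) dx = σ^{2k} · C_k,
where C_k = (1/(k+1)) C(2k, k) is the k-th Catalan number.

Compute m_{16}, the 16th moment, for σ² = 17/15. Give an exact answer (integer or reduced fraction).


By the scaled semicircle moment identity, m_{2k} = σ^{2k} · C_k with k = 8.
C_8 = (1/(k+1)) · C(2k, k) = (1/9) · C(16, 8) = (1/9) · 12870 = 1430.
σ^{2k} = (σ²)^k = (17/15)^8 = 6975757441/2562890625.

Therefore m_{16} = σ^{16} · C_8 = (6975757441/2562890625) · 1430 = 1995066628126/512578125.


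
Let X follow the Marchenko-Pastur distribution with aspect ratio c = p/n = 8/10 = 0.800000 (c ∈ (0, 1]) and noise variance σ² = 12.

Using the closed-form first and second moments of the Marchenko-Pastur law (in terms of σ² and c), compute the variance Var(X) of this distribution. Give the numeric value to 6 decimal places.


Recall the MP moments m_1 = E[X] = σ² and m_2 = E[X²] = σ⁴ (1 + c).
m_1 = E[X] = σ² = 12, so m_1² = 144.
m_2 = E[X²] = σ⁴ (1 + c) = 144 · (1 + 0.800000) = 144 · 1.800000 = 259.200000.
(Note m_2 − m_1² simplifies to c · σ⁴ = 0.800000 · 144.)

Var(X) = m_2 − m_1² = 259.200000 − 144 = 115.200000.


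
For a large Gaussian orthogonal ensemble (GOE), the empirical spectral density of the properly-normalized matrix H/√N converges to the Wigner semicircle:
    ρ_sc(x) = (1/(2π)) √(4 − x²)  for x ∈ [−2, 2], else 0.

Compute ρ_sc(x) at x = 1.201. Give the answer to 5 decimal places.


ρ_sc(x) = (1/(2π)) √(4 − x²). With x = 1.201:
  4 − x² = 4 − (1.201)² = 4 − 1.442401 = 2.557599.
  √(4 − x²) = 1.599250.
  1/(2π) = 0.159155.
  ρ_sc(1.201) = 0.159155 · 1.599250 = 0.254528.

Rounded to 5 decimal places: ρ_sc(1.201) ≈ 0.25453.


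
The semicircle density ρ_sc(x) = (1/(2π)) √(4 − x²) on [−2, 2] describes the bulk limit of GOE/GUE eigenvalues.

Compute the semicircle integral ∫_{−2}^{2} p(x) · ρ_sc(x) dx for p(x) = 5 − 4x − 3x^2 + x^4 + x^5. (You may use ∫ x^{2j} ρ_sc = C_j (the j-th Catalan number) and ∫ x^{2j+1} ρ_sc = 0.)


Write p(x) = Σ a_i x^i, split into monomials and integrate each against ρ_sc separately.
Using ∫ x^{2j} ρ_sc = C_j = (1/(j+1)) C(2j, j) (Catalan numbers) and ∫ x^{2j+1} ρ_sc = 0 (odd monomials vanish by symmetry):
  i = 0 (even): a_0 · C_{0} = 5 · 1 = 5
  i = 1 (odd): ∫ x^1 ρ_sc = 0 (vanishes)
  i = 2 (even): a_2 · C_{1} = -3 · 1 = -3
  i = 4 (even): a_4 · C_{2} = 1 · 2 = 2
  i = 5 (odd): ∫ x^5 ρ_sc = 0 (vanishes)

Summing the contributions: ∫_{−2}^{2} p(x) ρ_sc(x) dx = 5 + (-3) + 2 = 4.


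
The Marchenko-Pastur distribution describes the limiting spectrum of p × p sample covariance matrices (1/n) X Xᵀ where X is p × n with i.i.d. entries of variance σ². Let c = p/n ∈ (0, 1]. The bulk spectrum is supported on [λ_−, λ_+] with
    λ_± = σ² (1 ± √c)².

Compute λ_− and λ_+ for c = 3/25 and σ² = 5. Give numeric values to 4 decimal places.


c = 3/25 = 0.120000; √c = 0.346410.
λ_− = σ² (1 − √c)² = 5 · (1 − 0.346410)² = 5 · (0.653590)² = 2.135898.
λ_+ = σ² (1 + √c)² = 5 · (1 + 0.346410)² = 5 · (1.346410)² = 9.064102.

Rounded to 4 decimal places: λ_− ≈ 2.1359, λ_+ ≈ 9.0641.


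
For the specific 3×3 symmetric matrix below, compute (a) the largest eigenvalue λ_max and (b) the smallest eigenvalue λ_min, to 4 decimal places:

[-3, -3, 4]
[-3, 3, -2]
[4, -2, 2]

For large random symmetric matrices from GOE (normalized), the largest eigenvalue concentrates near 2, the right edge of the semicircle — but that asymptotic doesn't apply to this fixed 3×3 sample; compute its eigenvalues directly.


Since M is real symmetric, all three eigenvalues are real; they are the roots of det(λI − M) = λ³ − (tr M) λ² + s λ − det M, where s is the sum of the principal 2×2 minors.
tr M = -3 + 3 + 2 = 2.
s = ((-3)·3 − (-3)²) + ((-3)·2 − 4²) + (3·2 − (-2)²) = -18 + (-22) + 2 = -38.
det M (expand along row 1) = (-3)·2 − (-3)·2 + 4·(-6) = -24.
Characteristic polynomial: λ³ − 2λ² − 38λ + 24 = 0.
Substitute λ = y + (tr M)/3 = y + 0.666667 to remove the quadratic term: y³ + p·y + q = 0 with p = s − (tr M)²/3 = -39.333333 and q = −2(tr M)³/27 + (tr M)·s/3 − det M = -1.925926.
Three real roots ⇒ use the trigonometric (Viète) form: r = 2√(−p/3) = 7.241854, φ = arccos(3q/(p·r)) = arccos(0.020284) = 1.550511 rad.
y_k = r·cos(φ/3 − 2πk/3) for k = 0, 1, 2 gives y = 6.295969, -0.048967, -6.247002.
λ_k = y_k + 0.666667 gives λ = 6.9626, 0.6177, -5.5803 (check: the sum is 2.0000 = tr M).

Hence λ_max = 6.9626 and λ_min = -5.5803.


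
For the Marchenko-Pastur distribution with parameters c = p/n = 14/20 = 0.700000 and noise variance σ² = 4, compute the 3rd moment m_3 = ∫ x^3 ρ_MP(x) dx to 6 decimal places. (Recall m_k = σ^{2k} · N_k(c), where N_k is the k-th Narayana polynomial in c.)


E[X³] = σ⁶ (1 + 3c + c²) (third MP moment). With σ² = 4 (so σ⁶ = 64) and c = 14/20 = 0.700000: E[X³] = 64 · (1 + 3·0.700000 + (0.700000)²) = 64 · 3.590000.

So E[X^3] = 229.760000.


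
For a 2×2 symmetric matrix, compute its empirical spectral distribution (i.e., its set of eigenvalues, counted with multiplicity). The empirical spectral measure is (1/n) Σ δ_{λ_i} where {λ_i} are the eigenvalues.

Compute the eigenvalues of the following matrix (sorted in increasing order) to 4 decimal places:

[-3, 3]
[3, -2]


Since M is real symmetric, both eigenvalues are real; they are the roots of det(λI − M) = λ² − (tr M) λ + det M.
tr M = -3 + (-2) = -5.
det M = (-3)·(-2) − 3² = 6 − 9 = -3.
Characteristic polynomial: λ² + 5λ − 3 = 0.
Discriminant Δ = (tr M)² − 4·det M = 25 − (-12) = 37; √Δ = 6.082763.
λ = (tr M ± √Δ)/2 = (-5 ± 6.082763)/2, giving (tr M − √Δ)/2 = -5.5414 and (tr M + √Δ)/2 = 0.5414.

Eigenvalues sorted in increasing order: [-5.5414, 0.5414].


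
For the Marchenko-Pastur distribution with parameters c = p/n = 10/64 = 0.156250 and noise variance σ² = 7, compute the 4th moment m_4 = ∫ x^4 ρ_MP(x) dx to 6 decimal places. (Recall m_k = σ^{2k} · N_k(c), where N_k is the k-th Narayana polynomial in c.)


E[X⁴] = σ⁸ (1 + 6c + 6c² + c³) (fourth MP moment). With σ² = 7 (so σ⁸ = 2401) and c = 10/64 = 0.156250: E[X⁴] = 2401 · (1 + 6·0.156250 + 6·(0.156250)² + (0.156250)³) = 2401 · 2.087799.

So E[X^4] = 5012.805573.


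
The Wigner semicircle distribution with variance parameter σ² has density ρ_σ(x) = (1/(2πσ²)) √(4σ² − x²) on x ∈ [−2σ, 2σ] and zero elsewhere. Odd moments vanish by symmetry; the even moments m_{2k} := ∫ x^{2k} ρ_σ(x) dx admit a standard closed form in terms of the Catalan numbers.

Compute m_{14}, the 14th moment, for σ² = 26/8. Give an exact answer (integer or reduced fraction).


By the scaled semicircle moment identity, m_{2k} = σ^{2k} · C_k with k = 7.
C_7 = (1/(k+1)) · C(2k, k) = (1/8) · C(14, 7) = (1/8) · 3432 = 429.
σ^{2k} = (σ²)^k = (26/8)^7 = 62748517/16384.

Therefore m_{14} = σ^{14} · C_7 = (62748517/16384) · 429 = 26919113793/16384.


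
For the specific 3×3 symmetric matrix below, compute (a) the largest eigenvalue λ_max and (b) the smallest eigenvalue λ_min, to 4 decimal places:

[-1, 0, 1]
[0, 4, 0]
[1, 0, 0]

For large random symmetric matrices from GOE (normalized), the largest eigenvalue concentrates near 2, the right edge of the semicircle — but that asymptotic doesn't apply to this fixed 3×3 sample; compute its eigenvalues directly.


Since M is real symmetric, all three eigenvalues are real; they are the roots of det(λI − M) = λ³ − (tr M) λ² + s λ − det M, where s is the sum of the principal 2×2 minors.
tr M = -1 + 4 + 0 = 3.
s = ((-1)·4 − 0²) + ((-1)·0 − 1²) + (4·0 − 0²) = -4 + (-1) + 0 = -5.
det M (expand along row 1) = (-1)·0 − 0·0 + 1·(-4) = -4.
Characteristic polynomial: λ³ − 3λ² − 5λ + 4 = 0.
Substitute λ = y + (tr M)/3 = y + 1.000000 to remove the quadratic term: y³ + p·y + q = 0 with p = s − (tr M)²/3 = -8.000000 and q = −2(tr M)³/27 + (tr M)·s/3 − det M = -3.000000.
Three real roots ⇒ use the trigonometric (Viète) form: r = 2√(−p/3) = 3.265986, φ = arccos(3q/(p·r)) = arccos(0.344459) = 1.219133 rad.
y_k = r·cos(φ/3 − 2πk/3) for k = 0, 1, 2 gives y = 3.000000, -0.381966, -2.618034.
λ_k = y_k + 1.000000 gives λ = 4.0000, 0.6180, -1.6180 (check: the sum is 3.0000 = tr M).

Hence λ_max = 4.0000 and λ_min = -1.6180.


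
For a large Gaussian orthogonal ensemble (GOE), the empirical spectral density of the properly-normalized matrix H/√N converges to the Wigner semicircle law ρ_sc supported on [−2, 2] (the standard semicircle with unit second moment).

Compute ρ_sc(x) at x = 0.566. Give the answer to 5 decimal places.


ρ_sc(x) = (1/(2π)) √(4 − x²). With x = 0.566:
  4 − x² = 4 − (0.566)² = 4 − 0.320356 = 3.679644.
  √(4 − x²) = 1.918240.
  1/(2π) = 0.159155.
  ρ_sc(0.566) = 0.159155 · 1.918240 = 0.305297.

Rounded to 5 decimal places: ρ_sc(0.566) ≈ 0.30530.


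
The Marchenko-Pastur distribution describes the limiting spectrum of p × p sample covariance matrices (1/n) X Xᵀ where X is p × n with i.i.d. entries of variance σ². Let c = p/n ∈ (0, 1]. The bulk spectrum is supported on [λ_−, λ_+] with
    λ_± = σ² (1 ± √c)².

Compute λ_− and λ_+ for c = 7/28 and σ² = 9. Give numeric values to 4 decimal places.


c = 7/28 = 0.250000; √c = 0.500000.
λ_− = σ² (1 − √c)² = 9 · (1 − 0.500000)² = 9 · (0.500000)² = 2.250000.
λ_+ = σ² (1 + √c)² = 9 · (1 + 0.500000)² = 9 · (1.500000)² = 20.250000.

Rounded to 4 decimal places: λ_− ≈ 2.2500, λ_+ ≈ 20.2500.


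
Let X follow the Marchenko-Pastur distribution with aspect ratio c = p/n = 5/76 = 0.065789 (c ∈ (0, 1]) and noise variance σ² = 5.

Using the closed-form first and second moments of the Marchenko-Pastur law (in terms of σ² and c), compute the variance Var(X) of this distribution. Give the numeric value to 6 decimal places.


Recall the MP moments m_1 = E[X] = σ² and m_2 = E[X²] = σ⁴ (1 + c).
m_1 = E[X] = σ² = 5, so m_1² = 25.
m_2 = E[X²] = σ⁴ (1 + c) = 25 · (1 + 0.065789) = 25 · 1.065789 = 26.644737.
(Note m_2 − m_1² simplifies to c · σ⁴ = 0.065789 · 25.)

Var(X) = m_2 − m_1² = 26.644737 − 25 = 1.644737.


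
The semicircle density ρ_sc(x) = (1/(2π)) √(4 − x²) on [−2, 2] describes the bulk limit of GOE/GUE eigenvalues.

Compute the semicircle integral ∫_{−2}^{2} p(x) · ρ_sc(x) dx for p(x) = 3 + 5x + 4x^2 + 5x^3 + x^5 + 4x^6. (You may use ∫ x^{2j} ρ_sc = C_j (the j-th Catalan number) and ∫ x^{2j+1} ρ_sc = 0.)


Write p(x) = Σ a_i x^i, split into monomials and integrate each against ρ_sc separately.
Using ∫ x^{2j} ρ_sc = C_j = (1/(j+1)) C(2j, j) (Catalan numbers) and ∫ x^{2j+1} ρ_sc = 0 (odd monomials vanish by symmetry):
  i = 0 (even): a_0 · C_{0} = 3 · 1 = 3
  i = 1 (odd): ∫ x^1 ρ_sc = 0 (vanishes)
  i = 2 (even): a_2 · C_{1} = 4 · 1 = 4
  i = 3 (odd): ∫ x^3 ρ_sc = 0 (vanishes)
  i = 5 (odd): ∫ x^5 ρ_sc = 0 (vanishes)
  i = 6 (even): a_6 · C_{3} = 4 · 5 = 20

Summing the contributions: ∫_{−2}^{2} p(x) ρ_sc(x) dx = 3 + 4 + 20 = 27.


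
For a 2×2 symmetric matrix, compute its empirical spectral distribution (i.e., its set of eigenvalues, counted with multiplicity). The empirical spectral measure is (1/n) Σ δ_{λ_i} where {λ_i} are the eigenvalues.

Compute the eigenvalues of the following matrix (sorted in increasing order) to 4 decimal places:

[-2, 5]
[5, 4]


Since M is real symmetric, both eigenvalues are real; they are the roots of det(λI − M) = λ² − (tr M) λ + det M.
tr M = -2 + 4 = 2.
det M = (-2)·4 − 5² = -8 − 25 = -33.
Characteristic polynomial: λ² − 2λ − 33 = 0.
Discriminant Δ = (tr M)² − 4·det M = 4 − (-132) = 136; √Δ = 11.661904.
λ = (tr M ± √Δ)/2 = (2 ± 11.661904)/2, giving (tr M − √Δ)/2 = -4.8310 and (tr M + √Δ)/2 = 6.8310.

Eigenvalues sorted in increasing order: [-4.8310, 6.8310].


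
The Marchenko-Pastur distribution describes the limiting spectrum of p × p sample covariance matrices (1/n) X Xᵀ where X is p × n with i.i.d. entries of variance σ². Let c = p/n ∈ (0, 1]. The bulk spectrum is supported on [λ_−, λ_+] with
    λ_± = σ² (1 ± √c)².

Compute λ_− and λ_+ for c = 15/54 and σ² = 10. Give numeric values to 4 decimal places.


c = 15/54 = 0.277778; √c = 0.527046.
λ_− = σ² (1 − √c)² = 10 · (1 − 0.527046)² = 10 · (0.472954)² = 2.236852.
λ_+ = σ² (1 + √c)² = 10 · (1 + 0.527046)² = 10 · (1.527046)² = 23.318703.

Rounded to 4 decimal places: λ_− ≈ 2.2369, λ_+ ≈ 23.3187.


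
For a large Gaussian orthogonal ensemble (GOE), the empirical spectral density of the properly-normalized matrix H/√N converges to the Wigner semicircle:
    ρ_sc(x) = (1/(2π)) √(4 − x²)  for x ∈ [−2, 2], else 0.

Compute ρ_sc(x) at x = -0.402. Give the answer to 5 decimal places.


ρ_sc(x) = (1/(2π)) √(4 − x²). With x = -0.402:
  4 − x² = 4 − (-0.402)² = 4 − 0.161604 = 3.838396.
  √(4 − x²) = 1.959182.
  1/(2π) = 0.159155.
  ρ_sc(-0.402) = 0.159155 · 1.959182 = 0.311814.

Rounded to 5 decimal places: ρ_sc(-0.402) ≈ 0.31181.


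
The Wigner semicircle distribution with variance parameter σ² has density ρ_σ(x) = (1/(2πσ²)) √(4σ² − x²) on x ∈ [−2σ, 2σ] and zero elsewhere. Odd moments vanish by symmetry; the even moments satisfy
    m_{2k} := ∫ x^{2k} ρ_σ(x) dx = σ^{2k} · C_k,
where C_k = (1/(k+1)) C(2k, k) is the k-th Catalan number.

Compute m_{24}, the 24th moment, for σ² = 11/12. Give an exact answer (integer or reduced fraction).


By the scaled semicircle moment identity, m_{2k} = σ^{2k} · C_k with k = 12.
C_12 = (1/(k+1)) · C(2k, k) = (1/13) · C(24, 12) = (1/13) · 2704156 = 208012.
σ^{2k} = (σ²)^k = (11/12)^12 = 3138428376721/8916100448256.

Therefore m_{24} = σ^{24} · C_12 = (3138428376721/8916100448256) · 208012 = 163207690874622163/2229025112064.


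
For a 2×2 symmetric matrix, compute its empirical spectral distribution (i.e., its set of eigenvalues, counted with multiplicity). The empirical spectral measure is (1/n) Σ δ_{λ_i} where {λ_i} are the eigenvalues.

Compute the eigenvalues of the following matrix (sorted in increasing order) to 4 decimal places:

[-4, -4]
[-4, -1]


Since M is real symmetric, both eigenvalues are real; they are the roots of det(λI − M) = λ² − (tr M) λ + det M.
tr M = -4 + (-1) = -5.
det M = (-4)·(-1) − (-4)² = 4 − 16 = -12.
Characteristic polynomial: λ² + 5λ − 12 = 0.
Discriminant Δ = (tr M)² − 4·det M = 25 − (-48) = 73; √Δ = 8.544004.
λ = (tr M ± √Δ)/2 = (-5 ± 8.544004)/2, giving (tr M − √Δ)/2 = -6.7720 and (tr M + √Δ)/2 = 1.7720.

Eigenvalues sorted in increasing order: [-6.7720, 1.7720].


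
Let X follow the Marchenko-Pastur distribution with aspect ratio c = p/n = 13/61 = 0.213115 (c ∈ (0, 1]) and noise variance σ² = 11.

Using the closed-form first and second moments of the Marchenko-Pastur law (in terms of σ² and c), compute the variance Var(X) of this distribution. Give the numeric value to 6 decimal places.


Recall the MP moments m_1 = E[X] = σ² and m_2 = E[X²] = σ⁴ (1 + c).
m_1 = E[X] = σ² = 11, so m_1² = 121.
m_2 = E[X²] = σ⁴ (1 + c) = 121 · (1 + 0.213115) = 121 · 1.213115 = 146.786885.
(Note m_2 − m_1² simplifies to c · σ⁴ = 0.213115 · 121.)

Var(X) = m_2 − m_1² = 146.786885 − 121 = 25.786885.


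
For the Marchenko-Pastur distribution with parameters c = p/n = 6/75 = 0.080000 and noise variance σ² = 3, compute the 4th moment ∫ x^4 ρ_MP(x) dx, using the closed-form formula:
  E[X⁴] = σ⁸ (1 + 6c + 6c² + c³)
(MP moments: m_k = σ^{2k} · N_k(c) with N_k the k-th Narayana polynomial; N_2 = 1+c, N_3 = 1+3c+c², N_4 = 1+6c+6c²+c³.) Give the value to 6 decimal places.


E[X⁴] = σ⁸ (1 + 6c + 6c² + c³) (fourth MP moment). With σ² = 3 (so σ⁸ = 81) and c = 6/75 = 0.080000: E[X⁴] = 81 · (1 + 6·0.080000 + 6·(0.080000)² + (0.080000)³) = 81 · 1.518912.

So E[X^4] = 123.031872.


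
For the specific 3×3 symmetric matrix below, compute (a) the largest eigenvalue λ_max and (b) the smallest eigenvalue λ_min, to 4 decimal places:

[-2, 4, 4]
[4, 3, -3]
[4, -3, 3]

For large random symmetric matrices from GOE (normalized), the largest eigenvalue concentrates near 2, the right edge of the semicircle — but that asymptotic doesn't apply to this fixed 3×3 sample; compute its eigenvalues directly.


Since M is real symmetric, all three eigenvalues are real; they are the roots of det(λI − M) = λ³ − (tr M) λ² + s λ − det M, where s is the sum of the principal 2×2 minors.
tr M = -2 + 3 + 3 = 4.
s = ((-2)·3 − 4²) + ((-2)·3 − 4²) + (3·3 − (-3)²) = -22 + (-22) + 0 = -44.
det M (expand along row 1) = (-2)·0 − 4·24 + 4·(-24) = -192.
Characteristic polynomial: λ³ − 4λ² − 44λ + 192 = 0.
Substitute λ = y + (tr M)/3 = y + 1.333333 to remove the quadratic term: y³ + p·y + q = 0 with p = s − (tr M)²/3 = -49.333333 and q = −2(tr M)³/27 + (tr M)·s/3 − det M = 128.592593.
Three real roots ⇒ use the trigonometric (Viète) form: r = 2√(−p/3) = 8.110350, φ = arccos(3q/(p·r)) = arccos(-0.964178) = 2.873123 rad.
y_k = r·cos(φ/3 − 2πk/3) for k = 0, 1, 2 gives y = 4.666667, 3.411229, -8.077896.
λ_k = y_k + 1.333333 gives λ = 6.0000, 4.7446, -6.7446 (check: the sum is 4.0000 = tr M).

Hence λ_max = 6.0000 and λ_min = -6.7446.


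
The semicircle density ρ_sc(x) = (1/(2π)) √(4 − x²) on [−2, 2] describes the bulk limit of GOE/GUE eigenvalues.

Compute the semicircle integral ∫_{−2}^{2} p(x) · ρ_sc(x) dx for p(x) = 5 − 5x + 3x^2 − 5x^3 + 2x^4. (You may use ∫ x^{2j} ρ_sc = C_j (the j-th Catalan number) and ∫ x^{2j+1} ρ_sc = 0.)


Write p(x) = Σ a_i x^i, split into monomials and integrate each against ρ_sc separately.
Using ∫ x^{2j} ρ_sc = C_j = (1/(j+1)) C(2j, j) (Catalan numbers) and ∫ x^{2j+1} ρ_sc = 0 (odd monomials vanish by symmetry):
  i = 0 (even): a_0 · C_{0} = 5 · 1 = 5
  i = 1 (odd): ∫ x^1 ρ_sc = 0 (vanishes)
  i = 2 (even): a_2 · C_{1} = 3 · 1 = 3
  i = 3 (odd): ∫ x^3 ρ_sc = 0 (vanishes)
  i = 4 (even): a_4 · C_{2} = 2 · 2 = 4

Summing the contributions: ∫_{−2}^{2} p(x) ρ_sc(x) dx = 5 + 3 + 4 = 12.


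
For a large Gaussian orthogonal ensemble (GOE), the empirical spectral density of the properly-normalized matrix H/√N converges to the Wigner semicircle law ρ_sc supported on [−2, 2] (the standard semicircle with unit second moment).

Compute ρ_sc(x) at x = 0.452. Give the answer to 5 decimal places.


ρ_sc(x) = (1/(2π)) √(4 − x²). With x = 0.452:
  4 − x² = 4 − (0.452)² = 4 − 0.204304 = 3.795696.
  √(4 − x²) = 1.948255.
  1/(2π) = 0.159155.
  ρ_sc(0.452) = 0.159155 · 1.948255 = 0.310074.

Rounded to 5 decimal places: ρ_sc(0.452) ≈ 0.31007.


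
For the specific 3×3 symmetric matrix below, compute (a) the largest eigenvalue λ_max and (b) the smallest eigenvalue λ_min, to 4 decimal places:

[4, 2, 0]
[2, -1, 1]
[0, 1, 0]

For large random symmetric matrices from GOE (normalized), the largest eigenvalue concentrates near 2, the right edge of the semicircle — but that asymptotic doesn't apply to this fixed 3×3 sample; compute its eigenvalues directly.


Since M is real symmetric, all three eigenvalues are real; they are the roots of det(λI − M) = λ³ − (tr M) λ² + s λ − det M, where s is the sum of the principal 2×2 minors.
tr M = 4 + (-1) + 0 = 3.
s = (4·(-1) − 2²) + (4·0 − 0²) + ((-1)·0 − 1²) = -8 + 0 + (-1) = -9.
det M (expand along row 1) = 4·(-1) − 2·0 + 0·2 = -4.
Characteristic polynomial: λ³ − 3λ² − 9λ + 4 = 0.
Substitute λ = y + (tr M)/3 = y + 1.000000 to remove the quadratic term: y³ + p·y + q = 0 with p = s − (tr M)²/3 = -12.000000 and q = −2(tr M)³/27 + (tr M)·s/3 − det M = -7.000000.
Three real roots ⇒ use the trigonometric (Viète) form: r = 2√(−p/3) = 4.000000, φ = arccos(3q/(p·r)) = arccos(0.437500) = 1.117980 rad.
y_k = r·cos(φ/3 − 2πk/3) for k = 0, 1, 2 gives y = 3.725449, -0.601466, -3.123983.
λ_k = y_k + 1.000000 gives λ = 4.7254, 0.3985, -2.1240 (check: the sum is 3.0000 = tr M).

Hence λ_max = 4.7254 and λ_min = -2.1240.


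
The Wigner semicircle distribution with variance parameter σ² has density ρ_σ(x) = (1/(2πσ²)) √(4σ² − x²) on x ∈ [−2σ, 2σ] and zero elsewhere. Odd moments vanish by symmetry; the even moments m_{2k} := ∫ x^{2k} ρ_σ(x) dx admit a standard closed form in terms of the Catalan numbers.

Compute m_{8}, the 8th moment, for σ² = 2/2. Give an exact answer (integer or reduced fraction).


By the scaled semicircle moment identity, m_{2k} = σ^{2k} · C_k with k = 4.
C_4 = (1/(k+1)) · C(2k, k) = (1/5) · C(8, 4) = (1/5) · 70 = 14.
σ^{2k} = (σ²)^k = (2/2)^4 = 1.

Therefore m_{8} = σ^{8} · C_4 = 1 · 14 = 14.


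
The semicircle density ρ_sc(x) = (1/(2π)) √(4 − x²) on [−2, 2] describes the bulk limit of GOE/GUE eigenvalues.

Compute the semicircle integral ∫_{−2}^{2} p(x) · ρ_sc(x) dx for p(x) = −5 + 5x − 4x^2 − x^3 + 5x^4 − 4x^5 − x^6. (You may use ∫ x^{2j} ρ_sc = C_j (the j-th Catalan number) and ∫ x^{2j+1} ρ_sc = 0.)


Write p(x) = Σ a_i x^i, split into monomials and integrate each against ρ_sc separately.
Using ∫ x^{2j} ρ_sc = C_j = (1/(j+1)) C(2j, j) (Catalan numbers) and ∫ x^{2j+1} ρ_sc = 0 (odd monomials vanish by symmetry):
  i = 0 (even): a_0 · C_{0} = -5 · 1 = -5
  i = 1 (odd): ∫ x^1 ρ_sc = 0 (vanishes)
  i = 2 (even): a_2 · C_{1} = -4 · 1 = -4
  i = 3 (odd): ∫ x^3 ρ_sc = 0 (vanishes)
  i = 4 (even): a_4 · C_{2} = 5 · 2 = 10
  i = 5 (odd): ∫ x^5 ρ_sc = 0 (vanishes)
  i = 6 (even): a_6 · C_{3} = -1 · 5 = -5

Summing the contributions: ∫_{−2}^{2} p(x) ρ_sc(x) dx = (-5) + (-4) + 10 + (-5) = -4.


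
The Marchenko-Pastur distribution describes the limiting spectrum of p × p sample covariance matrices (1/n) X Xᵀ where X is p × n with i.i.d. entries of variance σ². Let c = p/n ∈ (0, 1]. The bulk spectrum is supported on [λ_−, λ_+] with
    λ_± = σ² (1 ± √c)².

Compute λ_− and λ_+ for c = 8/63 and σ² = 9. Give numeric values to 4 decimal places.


c = 8/63 = 0.126984; √c = 0.356348.
λ_− = σ² (1 − √c)² = 9 · (1 − 0.356348)² = 9 · (0.643652)² = 3.728587.
λ_+ = σ² (1 + √c)² = 9 · (1 + 0.356348)² = 9 · (1.356348)² = 16.557127.

Rounded to 4 decimal places: λ_− ≈ 3.7286, λ_+ ≈ 16.5571.


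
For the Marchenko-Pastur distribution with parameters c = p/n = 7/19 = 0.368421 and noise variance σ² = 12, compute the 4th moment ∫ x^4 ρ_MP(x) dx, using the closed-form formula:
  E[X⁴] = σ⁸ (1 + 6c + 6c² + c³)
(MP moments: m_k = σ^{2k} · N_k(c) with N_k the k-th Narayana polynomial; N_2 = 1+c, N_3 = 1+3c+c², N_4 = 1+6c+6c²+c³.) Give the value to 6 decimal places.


E[X⁴] = σ⁸ (1 + 6c + 6c² + c³) (fourth MP moment). With σ² = 12 (so σ⁸ = 20736) and c = 7/19 = 0.368421: E[X⁴] = 20736 · (1 + 6·0.368421 + 6·(0.368421)² + (0.368421)³) = 20736 · 4.074938.

So E[X^4] = 84497.915148.


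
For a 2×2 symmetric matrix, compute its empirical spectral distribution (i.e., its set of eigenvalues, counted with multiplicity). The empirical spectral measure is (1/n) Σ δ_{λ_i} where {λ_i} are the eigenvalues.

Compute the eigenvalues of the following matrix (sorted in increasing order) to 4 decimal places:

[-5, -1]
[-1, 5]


Since M is real symmetric, both eigenvalues are real; they are the roots of det(λI − M) = λ² − (tr M) λ + det M.
tr M = -5 + 5 = 0.
det M = (-5)·5 − (-1)² = -25 − 1 = -26.
Characteristic polynomial: λ² − 26 = 0.
Discriminant Δ = (tr M)² − 4·det M = 0 − (-104) = 104; √Δ = 10.198039.
λ = (tr M ± √Δ)/2 = (0 ± 10.198039)/2, giving (tr M − √Δ)/2 = -5.0990 and (tr M + √Δ)/2 = 5.0990.

Eigenvalues sorted in increasing order: [-5.0990, 5.0990].


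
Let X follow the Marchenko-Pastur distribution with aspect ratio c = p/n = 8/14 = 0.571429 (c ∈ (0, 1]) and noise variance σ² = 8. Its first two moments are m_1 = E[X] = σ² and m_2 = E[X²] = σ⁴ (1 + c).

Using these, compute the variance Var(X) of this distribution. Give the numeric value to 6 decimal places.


m_1 = E[X] = σ² = 8, so m_1² = 64.
m_2 = E[X²] = σ⁴ (1 + c) = 64 · (1 + 0.571429) = 64 · 1.571429 = 100.571429.
(Note m_2 − m_1² simplifies to c · σ⁴ = 0.571429 · 64.)

Var(X) = m_2 − m_1² = 100.571429 − 64 = 36.571429.


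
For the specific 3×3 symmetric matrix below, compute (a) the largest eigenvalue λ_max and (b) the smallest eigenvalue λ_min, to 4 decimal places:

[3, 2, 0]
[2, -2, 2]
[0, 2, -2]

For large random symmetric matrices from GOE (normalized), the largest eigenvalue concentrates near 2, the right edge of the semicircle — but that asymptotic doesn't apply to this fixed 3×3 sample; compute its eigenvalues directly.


Since M is real symmetric, all three eigenvalues are real; they are the roots of det(λI − M) = λ³ − (tr M) λ² + s λ − det M, where s is the sum of the principal 2×2 minors.
tr M = 3 + (-2) + (-2) = -1.
s = (3·(-2) − 2²) + (3·(-2) − 0²) + ((-2)·(-2) − 2²) = -10 + (-6) + 0 = -16.
det M (expand along row 1) = 3·0 − 2·(-4) + 0·4 = 8.
Characteristic polynomial: λ³ + λ² − 16λ − 8 = 0.
Substitute λ = y + (tr M)/3 = y − 0.333333 to remove the quadratic term: y³ + p·y + q = 0 with p = s − (tr M)²/3 = -16.333333 and q = −2(tr M)³/27 + (tr M)·s/3 − det M = -2.592593.
Three real roots ⇒ use the trigonometric (Viète) form: r = 2√(−p/3) = 4.666667, φ = arccos(3q/(p·r)) = arccos(0.102041) = 1.468578 rad.
y_k = r·cos(φ/3 − 2πk/3) for k = 0, 1, 2 gives y = 4.118594, -0.158976, -3.959618.
λ_k = y_k − 0.333333 gives λ = 3.7853, -0.4923, -4.2930 (check: the sum is -1.0000 = tr M).

Hence λ_max = 3.7853 and λ_min = -4.2930.


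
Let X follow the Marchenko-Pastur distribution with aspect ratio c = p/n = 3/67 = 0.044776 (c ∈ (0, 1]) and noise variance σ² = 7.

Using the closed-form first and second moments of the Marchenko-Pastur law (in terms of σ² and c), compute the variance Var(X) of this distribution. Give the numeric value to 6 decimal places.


Recall the MP moments m_1 = E[X] = σ² and m_2 = E[X²] = σ⁴ (1 + c).
m_1 = E[X] = σ² = 7, so m_1² = 49.
m_2 = E[X²] = σ⁴ (1 + c) = 49 · (1 + 0.044776) = 49 · 1.044776 = 51.194030.
(Note m_2 − m_1² simplifies to c · σ⁴ = 0.044776 · 49.)

Var(X) = m_2 − m_1² = 51.194030 − 49 = 2.194030.


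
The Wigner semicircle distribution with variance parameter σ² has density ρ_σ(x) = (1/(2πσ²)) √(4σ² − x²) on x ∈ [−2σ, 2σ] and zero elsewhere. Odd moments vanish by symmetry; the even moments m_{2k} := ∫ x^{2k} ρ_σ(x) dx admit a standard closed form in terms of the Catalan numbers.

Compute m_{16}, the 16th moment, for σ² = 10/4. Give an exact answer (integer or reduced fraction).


By the scaled semicircle moment identity, m_{2k} = σ^{2k} · C_k with k = 8.
C_8 = (1/(k+1)) · C(2k, k) = (1/9) · C(16, 8) = (1/9) · 12870 = 1430.
σ^{2k} = (σ²)^k = (10/4)^8 = 390625/256.

Therefore m_{16} = σ^{16} · C_8 = (390625/256) · 1430 = 279296875/128.


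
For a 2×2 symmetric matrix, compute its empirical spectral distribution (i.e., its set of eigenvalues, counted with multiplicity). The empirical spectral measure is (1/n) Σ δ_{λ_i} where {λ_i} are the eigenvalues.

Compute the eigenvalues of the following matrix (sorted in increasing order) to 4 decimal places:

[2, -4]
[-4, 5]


Since M is real symmetric, both eigenvalues are real; they are the roots of det(λI − M) = λ² − (tr M) λ + det M.
tr M = 2 + 5 = 7.
det M = 2·5 − (-4)² = 10 − 16 = -6.
Characteristic polynomial: λ² − 7λ − 6 = 0.
Discriminant Δ = (tr M)² − 4·det M = 49 − (-24) = 73; √Δ = 8.544004.
λ = (tr M ± √Δ)/2 = (7 ± 8.544004)/2, giving (tr M − √Δ)/2 = -0.7720 and (tr M + √Δ)/2 = 7.7720.

Eigenvalues sorted in increasing order: [-0.7720, 7.7720].


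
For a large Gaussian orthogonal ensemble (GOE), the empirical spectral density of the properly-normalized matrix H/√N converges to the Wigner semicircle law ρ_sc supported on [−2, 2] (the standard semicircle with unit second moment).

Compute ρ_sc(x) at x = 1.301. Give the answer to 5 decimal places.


ρ_sc(x) = (1/(2π)) √(4 − x²). With x = 1.301:
  4 − x² = 4 − (1.301)² = 4 − 1.692601 = 2.307399.
  √(4 − x²) = 1.519013.
  1/(2π) = 0.159155.
  ρ_sc(1.301) = 0.159155 · 1.519013 = 0.241758.

Rounded to 5 decimal places: ρ_sc(1.301) ≈ 0.24176.


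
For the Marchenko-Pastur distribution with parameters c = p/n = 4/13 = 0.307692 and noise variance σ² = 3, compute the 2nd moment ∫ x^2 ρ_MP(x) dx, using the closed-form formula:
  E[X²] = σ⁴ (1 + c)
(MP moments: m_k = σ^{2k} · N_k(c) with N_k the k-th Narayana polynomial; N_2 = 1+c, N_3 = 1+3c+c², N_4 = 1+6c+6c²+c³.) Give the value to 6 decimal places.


E[X²] = σ⁴ (1 + c) (second MP moment). With σ² = 3 (so σ⁴ = 9) and c = 4/13 = 0.307692: E[X²] = 9 · (1 + 0.307692) = 9 · 1.307692.

So E[X^2] = 11.769231.


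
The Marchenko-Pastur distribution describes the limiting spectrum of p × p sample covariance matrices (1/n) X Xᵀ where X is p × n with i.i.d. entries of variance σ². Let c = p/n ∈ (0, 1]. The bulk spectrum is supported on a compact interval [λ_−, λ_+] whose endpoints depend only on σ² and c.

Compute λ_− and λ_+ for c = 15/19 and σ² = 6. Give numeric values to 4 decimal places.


c = 15/19 = 0.789474; √c = 0.888523.
λ_− = σ² (1 − √c)² = 6 · (1 − 0.888523)² = 6 · (0.111477)² = 0.074562.
λ_+ = σ² (1 + √c)² = 6 · (1 + 0.888523)² = 6 · (1.888523)² = 21.399122.

Rounded to 4 decimal places: λ_− ≈ 0.0746, λ_+ ≈ 21.3991.


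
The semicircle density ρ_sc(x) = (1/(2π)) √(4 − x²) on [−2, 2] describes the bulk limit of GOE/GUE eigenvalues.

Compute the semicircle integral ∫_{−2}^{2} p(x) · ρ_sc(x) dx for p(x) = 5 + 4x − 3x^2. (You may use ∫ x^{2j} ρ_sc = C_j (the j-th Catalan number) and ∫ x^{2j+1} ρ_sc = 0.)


Write p(x) = Σ a_i x^i, split into monomials and integrate each against ρ_sc separately.
Using ∫ x^{2j} ρ_sc = C_j = (1/(j+1)) C(2j, j) (Catalan numbers) and ∫ x^{2j+1} ρ_sc = 0 (odd monomials vanish by symmetry):
  i = 0 (even): a_0 · C_{0} = 5 · 1 = 5
  i = 1 (odd): ∫ x^1 ρ_sc = 0 (vanishes)
  i = 2 (even): a_2 · C_{1} = -3 · 1 = -3

Summing the contributions: ∫_{−2}^{2} p(x) ρ_sc(x) dx = 5 + (-3) = 2.


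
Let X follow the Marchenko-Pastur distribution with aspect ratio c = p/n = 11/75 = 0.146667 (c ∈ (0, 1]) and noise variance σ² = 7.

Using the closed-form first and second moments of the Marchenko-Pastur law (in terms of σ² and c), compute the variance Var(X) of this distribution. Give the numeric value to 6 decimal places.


Recall the MP moments m_1 = E[X] = σ² and m_2 = E[X²] = σ⁴ (1 + c).
m_1 = E[X] = σ² = 7, so m_1² = 49.
m_2 = E[X²] = σ⁴ (1 + c) = 49 · (1 + 0.146667) = 49 · 1.146667 = 56.186667.
(Note m_2 − m_1² simplifies to c · σ⁴ = 0.146667 · 49.)

Var(X) = m_2 − m_1² = 56.186667 − 49 = 7.186667.


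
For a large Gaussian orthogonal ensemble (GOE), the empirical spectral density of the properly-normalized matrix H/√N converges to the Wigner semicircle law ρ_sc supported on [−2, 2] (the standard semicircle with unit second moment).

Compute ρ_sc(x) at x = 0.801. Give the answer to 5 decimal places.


ρ_sc(x) = (1/(2π)) √(4 − x²). With x = 0.801:
  4 − x² = 4 − (0.801)² = 4 − 0.641601 = 3.358399.
  √(4 − x²) = 1.832594.
  1/(2π) = 0.159155.
  ρ_sc(0.801) = 0.159155 · 1.832594 = 0.291666.

Rounded to 5 decimal places: ρ_sc(0.801) ≈ 0.29167.


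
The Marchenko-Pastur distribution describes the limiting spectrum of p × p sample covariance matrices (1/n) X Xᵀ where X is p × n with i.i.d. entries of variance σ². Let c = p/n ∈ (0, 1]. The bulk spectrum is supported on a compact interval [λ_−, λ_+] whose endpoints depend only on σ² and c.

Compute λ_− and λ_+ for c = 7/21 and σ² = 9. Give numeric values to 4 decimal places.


c = 7/21 = 0.333333; √c = 0.577350.
λ_− = σ² (1 − √c)² = 9 · (1 − 0.577350)² = 9 · (0.422650)² = 1.607695.
λ_+ = σ² (1 + √c)² = 9 · (1 + 0.577350)² = 9 · (1.577350)² = 22.392305.

Rounded to 4 decimal places: λ_− ≈ 1.6077, λ_+ ≈ 22.3923.


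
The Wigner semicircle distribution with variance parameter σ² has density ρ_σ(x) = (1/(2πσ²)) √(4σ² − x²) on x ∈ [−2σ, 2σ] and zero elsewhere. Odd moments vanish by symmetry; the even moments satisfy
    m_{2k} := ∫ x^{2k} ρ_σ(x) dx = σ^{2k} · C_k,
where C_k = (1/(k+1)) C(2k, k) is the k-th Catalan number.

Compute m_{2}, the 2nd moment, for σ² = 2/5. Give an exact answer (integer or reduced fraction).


By the scaled semicircle moment identity, m_{2k} = σ^{2k} · C_k with k = 1.
C_1 = (1/(k+1)) · C(2k, k) = (1/2) · C(2, 1) = (1/2) · 2 = 1.
σ^{2k} = (σ²)^k = (2/5)^1 = 2/5.

Therefore m_{2} = σ^{2} · C_1 = (2/5) · 1 = 2/5.


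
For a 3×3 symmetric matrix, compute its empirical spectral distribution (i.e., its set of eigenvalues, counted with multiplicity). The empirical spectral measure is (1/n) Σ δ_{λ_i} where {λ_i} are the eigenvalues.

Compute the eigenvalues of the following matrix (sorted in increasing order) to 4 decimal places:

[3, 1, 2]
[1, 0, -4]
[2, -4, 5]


Since M is real symmetric, all three eigenvalues are real; they are the roots of det(λI − M) = λ³ − (tr M) λ² + s λ − det M, where s is the sum of the principal 2×2 minors.
tr M = 3 + 0 + 5 = 8.
s = (3·0 − 1²) + (3·5 − 2²) + (0·5 − (-4)²) = -1 + 11 + (-16) = -6.
det M (expand along row 1) = 3·(-16) − 1·13 + 2·(-4) = -69.
Characteristic polynomial: λ³ − 8λ² − 6λ + 69 = 0.
Substitute λ = y + (tr M)/3 = y + 2.666667 to remove the quadratic term: y³ + p·y + q = 0 with p = s − (tr M)²/3 = -27.333333 and q = −2(tr M)³/27 + (tr M)·s/3 − det M = 15.074074.
Three real roots ⇒ use the trigonometric (Viète) form: r = 2√(−p/3) = 6.036923, φ = arccos(3q/(p·r)) = arccos(-0.274059) = 1.848407 rad.
y_k = r·cos(φ/3 − 2πk/3) for k = 0, 1, 2 gives y = 4.926840, 0.557841, -5.484681.
λ_k = y_k + 2.666667 gives λ = 7.5935, 3.2245, -2.8180 (check: the sum is 8.0000 = tr M).

Eigenvalues sorted in increasing order: [-2.8180, 3.2245, 7.5935].


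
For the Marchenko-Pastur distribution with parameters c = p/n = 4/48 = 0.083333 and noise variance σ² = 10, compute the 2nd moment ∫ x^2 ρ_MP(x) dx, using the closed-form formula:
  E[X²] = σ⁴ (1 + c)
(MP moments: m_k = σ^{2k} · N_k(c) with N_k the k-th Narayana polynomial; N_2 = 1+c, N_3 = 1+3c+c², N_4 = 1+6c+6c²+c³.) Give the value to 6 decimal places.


E[X²] = σ⁴ (1 + c) (second MP moment). With σ² = 10 (so σ⁴ = 100) and c = 4/48 = 0.083333: E[X²] = 100 · (1 + 0.083333) = 100 · 1.083333.

So E[X^2] = 108.333333.
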